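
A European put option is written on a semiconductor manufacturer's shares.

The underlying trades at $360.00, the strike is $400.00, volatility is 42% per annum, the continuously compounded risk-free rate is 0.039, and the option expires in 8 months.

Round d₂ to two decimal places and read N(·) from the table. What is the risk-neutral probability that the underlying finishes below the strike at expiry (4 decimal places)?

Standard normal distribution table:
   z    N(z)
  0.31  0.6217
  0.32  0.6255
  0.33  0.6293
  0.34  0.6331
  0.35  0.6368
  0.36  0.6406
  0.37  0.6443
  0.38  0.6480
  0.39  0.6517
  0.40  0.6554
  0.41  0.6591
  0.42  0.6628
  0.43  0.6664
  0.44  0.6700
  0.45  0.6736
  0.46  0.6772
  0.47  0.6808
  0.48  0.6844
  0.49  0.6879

0.6554

σ√T = 0.42·√0.6667 = 0.3429
d₁ = [ln(360/400) + (0.039 + 0.42²/2)·0.6667] / 0.3429 = [-0.1054 + 0.0848] / 0.3429 = -0.0600 → -0.06
d₂ = d₁ − σ√T = -0.0600 − 0.3429 = -0.4029 → -0.40
Risk-neutral Pr[S_T < K] = N(−d₂) = N(0.40) = 0.6554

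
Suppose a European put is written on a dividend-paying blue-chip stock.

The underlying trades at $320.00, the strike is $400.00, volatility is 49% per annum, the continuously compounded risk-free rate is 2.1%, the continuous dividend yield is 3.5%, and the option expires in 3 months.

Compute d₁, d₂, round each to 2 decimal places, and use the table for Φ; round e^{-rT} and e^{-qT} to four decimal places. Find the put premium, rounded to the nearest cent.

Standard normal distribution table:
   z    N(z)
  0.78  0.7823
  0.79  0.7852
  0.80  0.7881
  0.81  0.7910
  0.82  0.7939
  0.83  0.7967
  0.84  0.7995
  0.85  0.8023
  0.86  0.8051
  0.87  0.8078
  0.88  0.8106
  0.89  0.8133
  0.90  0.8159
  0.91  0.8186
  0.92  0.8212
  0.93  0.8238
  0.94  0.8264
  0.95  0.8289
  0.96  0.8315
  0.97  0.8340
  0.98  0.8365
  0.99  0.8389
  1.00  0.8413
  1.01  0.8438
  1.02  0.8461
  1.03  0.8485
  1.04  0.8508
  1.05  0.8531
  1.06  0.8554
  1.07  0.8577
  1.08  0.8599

T = 0.25;  σ√T = 0.2450
d₁ = [ln(320/400) + (0.021 − 0.035 + ½·0.49²)·0.25] / (σ√T) = (-0.2231 + 0.0265) / 0.2450 = -0.8026 which rounds to -0.80
d₂ = -0.8026 − 0.2450 = -1.0476 which rounds to -1.05
exp(−qT) = exp(−0.035·0.25) = 0.9913;  exp(−rT) = exp(−0.021·0.25) = 0.9948
P = 400·0.9948·N(1.05) − 320·0.9913·N(0.80) = 400·0.9948·0.8531 − 320·0.9913·0.7881 = 339.4656 − 249.9979 = 89.4676

$89.47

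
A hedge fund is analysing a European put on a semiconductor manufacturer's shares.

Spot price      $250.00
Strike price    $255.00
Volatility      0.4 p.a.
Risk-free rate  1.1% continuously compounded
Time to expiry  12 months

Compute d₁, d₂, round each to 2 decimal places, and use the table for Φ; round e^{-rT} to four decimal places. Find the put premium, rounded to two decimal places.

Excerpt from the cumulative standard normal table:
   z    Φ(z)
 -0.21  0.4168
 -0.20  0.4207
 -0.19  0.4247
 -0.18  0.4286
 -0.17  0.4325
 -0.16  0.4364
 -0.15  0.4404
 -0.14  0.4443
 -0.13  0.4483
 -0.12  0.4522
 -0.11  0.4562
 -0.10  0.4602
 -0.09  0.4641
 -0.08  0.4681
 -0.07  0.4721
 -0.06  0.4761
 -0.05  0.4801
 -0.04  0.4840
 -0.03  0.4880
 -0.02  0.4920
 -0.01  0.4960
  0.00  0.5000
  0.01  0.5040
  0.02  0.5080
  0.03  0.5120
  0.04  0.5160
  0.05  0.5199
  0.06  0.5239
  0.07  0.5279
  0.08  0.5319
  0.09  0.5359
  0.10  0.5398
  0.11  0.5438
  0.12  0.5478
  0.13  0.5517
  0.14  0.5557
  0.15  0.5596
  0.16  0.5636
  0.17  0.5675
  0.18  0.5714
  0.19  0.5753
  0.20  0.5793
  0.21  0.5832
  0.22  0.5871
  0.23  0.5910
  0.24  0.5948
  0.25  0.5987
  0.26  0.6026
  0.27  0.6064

$40.93

σ√T = 0.4 × 1.0000 = 0.4000
ln(S/K) + (r + σ²/2)T = ln(250/255) + (0.011 + 0.4²/2)·1 = -0.0198 + 0.0910 = 0.0712
d₁ = 0.0712 / 0.4000 = 0.1780 which rounds to 0.18
d₂ = d₁ − σ√T = 0.1780 − 0.4000 = -0.2220 which rounds to -0.22
exp(−rT) = exp(−0.011·1) = 0.9891
P = 255·0.9891·N(0.22) − 250·N(-0.18) = 255·0.9891·0.5871 − 250·0.4286 = 148.0787 − 107.1500 = 40.9287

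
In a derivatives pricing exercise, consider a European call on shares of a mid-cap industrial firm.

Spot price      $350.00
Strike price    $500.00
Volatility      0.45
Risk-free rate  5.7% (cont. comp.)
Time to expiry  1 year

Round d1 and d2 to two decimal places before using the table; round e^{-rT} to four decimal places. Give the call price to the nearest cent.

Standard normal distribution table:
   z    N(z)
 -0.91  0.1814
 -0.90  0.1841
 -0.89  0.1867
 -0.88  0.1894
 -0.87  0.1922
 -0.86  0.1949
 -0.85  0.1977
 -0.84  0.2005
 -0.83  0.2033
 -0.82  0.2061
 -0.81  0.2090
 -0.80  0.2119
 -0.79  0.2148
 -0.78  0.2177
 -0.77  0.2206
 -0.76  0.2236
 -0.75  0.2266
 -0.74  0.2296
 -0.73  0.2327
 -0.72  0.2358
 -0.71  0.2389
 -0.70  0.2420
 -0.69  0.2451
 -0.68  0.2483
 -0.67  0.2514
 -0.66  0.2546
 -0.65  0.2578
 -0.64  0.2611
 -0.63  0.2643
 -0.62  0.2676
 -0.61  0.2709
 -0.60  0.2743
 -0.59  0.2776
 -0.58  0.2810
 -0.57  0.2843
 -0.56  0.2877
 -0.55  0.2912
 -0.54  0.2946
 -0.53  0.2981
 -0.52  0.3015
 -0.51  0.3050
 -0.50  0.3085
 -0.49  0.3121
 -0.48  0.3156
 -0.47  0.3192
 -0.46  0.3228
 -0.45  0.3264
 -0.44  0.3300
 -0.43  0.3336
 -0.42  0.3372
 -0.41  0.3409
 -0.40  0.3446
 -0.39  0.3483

σ√T = 0.45 × 1.0000 = 0.4500
d₁ = [ln(350/500) + (0.057 + ½·0.45²)·1] / (σ√T) = (-0.3567 + 0.1583) / 0.4500 = -0.4409 ≈ -0.44
d₂ = -0.4409 − 0.4500 = -0.8909 ≈ -0.89
e^(−rT) = e^(−0.057·1) = 0.9446
C = 350·N(-0.44) − 500·0.9446·N(-0.89) = 350·0.3300 − 500·0.9446·0.1867 = 115.5000 − 88.1784 = 27.3216

$27.32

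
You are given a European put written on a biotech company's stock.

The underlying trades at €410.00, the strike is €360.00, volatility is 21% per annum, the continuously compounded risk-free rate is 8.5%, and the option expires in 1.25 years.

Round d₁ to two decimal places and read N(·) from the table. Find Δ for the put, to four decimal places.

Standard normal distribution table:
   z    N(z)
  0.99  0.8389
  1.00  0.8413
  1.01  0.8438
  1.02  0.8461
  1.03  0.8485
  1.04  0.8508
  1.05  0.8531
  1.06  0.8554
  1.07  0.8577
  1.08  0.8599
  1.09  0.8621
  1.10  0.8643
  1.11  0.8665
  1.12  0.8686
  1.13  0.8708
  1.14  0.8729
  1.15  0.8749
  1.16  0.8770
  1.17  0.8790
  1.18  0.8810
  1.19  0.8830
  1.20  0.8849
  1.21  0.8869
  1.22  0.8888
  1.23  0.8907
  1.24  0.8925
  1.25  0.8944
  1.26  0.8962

σ√T = 0.21 × 1.1180 = 0.2348
ln(S/K) + (r + σ²/2)T = ln(410/360) + (0.085 + 0.21²/2)·1.25 = 0.1301 + 0.1338 = 0.2639
d₁ = 0.2639 / 0.2348 = 1.1239 ⇒ 1.12
N(d₁) = N(1.12) = 0.8686
Δ_put = N(d₁) − 1 = 0.8686 − 1 = -0.1314

-0.1314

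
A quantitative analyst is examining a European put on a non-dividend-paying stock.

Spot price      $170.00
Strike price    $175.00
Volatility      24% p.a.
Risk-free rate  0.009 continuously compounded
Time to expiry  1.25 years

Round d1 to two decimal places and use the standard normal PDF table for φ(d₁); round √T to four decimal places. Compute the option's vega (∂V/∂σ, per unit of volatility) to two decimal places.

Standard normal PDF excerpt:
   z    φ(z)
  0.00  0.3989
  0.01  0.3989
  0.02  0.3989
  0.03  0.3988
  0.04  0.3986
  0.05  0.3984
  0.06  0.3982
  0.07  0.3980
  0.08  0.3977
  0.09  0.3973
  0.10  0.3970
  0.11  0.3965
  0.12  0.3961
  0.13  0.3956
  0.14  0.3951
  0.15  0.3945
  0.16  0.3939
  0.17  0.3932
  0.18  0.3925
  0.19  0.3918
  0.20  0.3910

T = 1.25;  σ√T = 0.2683
d₁ = [ln(170/175) + (0.009 + 0.24²/2)·1.25] / 0.2683 = [-0.0290 + 0.0473] / 0.2683 = 0.0681 which rounds to 0.07
√T = √1.25 = 1.1180
φ(d₁) = φ(0.07) = 0.3980
vega = S·φ(d₁)·√T = 170·0.3980·1.1180 = 75.6439

75.64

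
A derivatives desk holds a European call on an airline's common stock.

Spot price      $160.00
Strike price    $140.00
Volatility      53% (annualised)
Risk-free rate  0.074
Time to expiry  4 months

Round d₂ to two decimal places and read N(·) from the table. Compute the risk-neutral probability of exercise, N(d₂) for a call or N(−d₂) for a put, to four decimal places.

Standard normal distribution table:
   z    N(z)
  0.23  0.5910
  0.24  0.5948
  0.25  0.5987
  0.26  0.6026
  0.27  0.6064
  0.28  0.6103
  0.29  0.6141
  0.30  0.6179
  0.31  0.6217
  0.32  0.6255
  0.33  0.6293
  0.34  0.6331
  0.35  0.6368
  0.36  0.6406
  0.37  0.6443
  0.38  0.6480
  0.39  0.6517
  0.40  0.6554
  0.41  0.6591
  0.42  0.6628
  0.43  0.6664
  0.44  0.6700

σ√T = 0.53·√0.3333 = 0.3060
d₁ = [ln(160/140) + (0.074 + ½·0.53²)·0.3333] / (σ√T) = (0.1335 + 0.0715) / 0.3060 = 0.6700 ≈ 0.67
d₂ = 0.6700 − 0.3060 = 0.3640 ≈ 0.36
Pr(exercise) under Q = N(d₂) = 0.6406

0.6406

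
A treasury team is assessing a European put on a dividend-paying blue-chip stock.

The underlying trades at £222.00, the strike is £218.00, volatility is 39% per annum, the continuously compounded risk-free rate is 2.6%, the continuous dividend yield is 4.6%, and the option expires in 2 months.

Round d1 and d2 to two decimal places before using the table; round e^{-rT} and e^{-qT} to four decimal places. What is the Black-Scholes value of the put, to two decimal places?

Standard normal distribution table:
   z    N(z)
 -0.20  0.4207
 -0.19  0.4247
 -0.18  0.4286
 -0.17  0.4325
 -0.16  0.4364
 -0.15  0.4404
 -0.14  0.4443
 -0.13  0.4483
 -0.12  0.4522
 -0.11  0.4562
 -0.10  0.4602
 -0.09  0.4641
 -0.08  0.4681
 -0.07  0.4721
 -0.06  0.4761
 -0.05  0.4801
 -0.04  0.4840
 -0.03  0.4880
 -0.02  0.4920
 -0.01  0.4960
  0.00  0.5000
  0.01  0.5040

£12.38

σ√T = 0.39·√0.1667 = 0.1592
d₁ = [ln(222/218) + (0.026 − 0.046 + 0.39²/2)·0.1667] / 0.1592 = [0.0182 + 0.0093] / 0.1592 = 0.1729 ≈ 0.17
d₂ = d₁ − σ√T = 0.1729 − 0.1592 = 0.0137 ≈ 0.01
e^(−qT) = e^(−0.046·0.1667) = 0.9924;  e^(−rT) = e^(−0.026·0.1667) = 0.9957
N(−d₂) = N(-0.01) = 0.4960;  N(−d₁) = N(-0.17) = 0.4325
P = 218·0.9957·0.4960 − 222·0.9924·0.4325 = 107.6630 − 95.2853 = 12.3778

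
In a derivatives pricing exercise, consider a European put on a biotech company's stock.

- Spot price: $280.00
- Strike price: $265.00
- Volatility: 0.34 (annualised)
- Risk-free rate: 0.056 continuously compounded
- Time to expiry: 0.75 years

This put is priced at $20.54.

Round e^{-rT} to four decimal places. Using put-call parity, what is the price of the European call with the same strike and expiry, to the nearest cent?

e^(−rT) = e^(−0.056·0.75) = 0.9589
Put-call parity: C − P = S − K·e^(−rT) = 280 − 265·0.9589 = 280 − 254.1085 = 25.8915
C = P + (C − P) = 20.54 + (25.8915) = 46.4315

$46.43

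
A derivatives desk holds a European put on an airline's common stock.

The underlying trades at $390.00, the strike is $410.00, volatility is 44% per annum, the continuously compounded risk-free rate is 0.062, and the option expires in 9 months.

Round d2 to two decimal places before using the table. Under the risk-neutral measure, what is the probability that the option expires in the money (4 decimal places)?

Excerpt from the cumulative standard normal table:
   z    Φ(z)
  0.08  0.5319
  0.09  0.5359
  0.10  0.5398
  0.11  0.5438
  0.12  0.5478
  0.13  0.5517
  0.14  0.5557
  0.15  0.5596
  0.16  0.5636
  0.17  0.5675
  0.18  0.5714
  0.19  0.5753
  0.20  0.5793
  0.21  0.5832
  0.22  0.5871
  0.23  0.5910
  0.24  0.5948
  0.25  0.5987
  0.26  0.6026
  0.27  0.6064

σ√T = 0.44·√0.75 = 0.3811
d₁ = [ln(390/410) + (0.062 + ½·0.44²)·0.75] / (σ√T) = (-0.0500 + 0.1191) / 0.3811 = 0.1813 ⇒ 0.18
d₂ = 0.1813 − 0.3811 = -0.1997 ⇒ -0.20
Risk-neutral Pr[S_T < K] = N(−d₂) = N(0.20) = 0.5793

0.5793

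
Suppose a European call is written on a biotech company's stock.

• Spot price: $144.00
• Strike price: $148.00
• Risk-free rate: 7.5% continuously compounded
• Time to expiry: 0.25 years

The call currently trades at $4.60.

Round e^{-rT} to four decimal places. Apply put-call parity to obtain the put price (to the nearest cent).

e^(−rT) = e^(−0.075·0.25) = 0.9814
Put-call parity: C − P = S − K·e^(−rT) = 144 − 148·0.9814 = 144 − 145.2472 = -1.2472
P = C − (C − P) = 4.60 − (-1.2472) = 5.8472

$5.85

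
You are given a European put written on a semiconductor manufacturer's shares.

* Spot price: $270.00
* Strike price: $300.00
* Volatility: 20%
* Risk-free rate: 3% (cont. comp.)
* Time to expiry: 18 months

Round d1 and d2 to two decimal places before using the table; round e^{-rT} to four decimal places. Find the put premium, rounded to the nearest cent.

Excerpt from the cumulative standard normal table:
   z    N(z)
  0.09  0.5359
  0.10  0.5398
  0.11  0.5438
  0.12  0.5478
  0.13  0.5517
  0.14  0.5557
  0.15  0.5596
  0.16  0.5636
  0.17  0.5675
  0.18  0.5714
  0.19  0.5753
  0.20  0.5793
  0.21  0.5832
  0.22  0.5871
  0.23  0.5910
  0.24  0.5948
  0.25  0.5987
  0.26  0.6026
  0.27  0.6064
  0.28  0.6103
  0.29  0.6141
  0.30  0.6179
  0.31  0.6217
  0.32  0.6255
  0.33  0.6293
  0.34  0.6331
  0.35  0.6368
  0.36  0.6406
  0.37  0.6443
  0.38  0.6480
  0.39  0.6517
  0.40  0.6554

$36.88

σ√T = 0.2 × 1.2247 = 0.2449
d₁ = [ln(270/300) + (0.03 + 0.2²/2)·1.5] / 0.2449 = [-0.1054 + 0.0750] / 0.2449 = -0.1239 ⇒ -0.12
d₂ = d₁ − σ√T = -0.1239 − 0.2449 = -0.3689 ⇒ -0.37
e^(−rT) = e^(−0.03·1.5) = 0.9560
N(−d₂) = N(0.37) = 0.6443;  N(−d₁) = N(0.12) = 0.5478
P = 300·0.9560·0.6443 − 270·0.5478 = 184.7852 − 147.9060 = 36.8792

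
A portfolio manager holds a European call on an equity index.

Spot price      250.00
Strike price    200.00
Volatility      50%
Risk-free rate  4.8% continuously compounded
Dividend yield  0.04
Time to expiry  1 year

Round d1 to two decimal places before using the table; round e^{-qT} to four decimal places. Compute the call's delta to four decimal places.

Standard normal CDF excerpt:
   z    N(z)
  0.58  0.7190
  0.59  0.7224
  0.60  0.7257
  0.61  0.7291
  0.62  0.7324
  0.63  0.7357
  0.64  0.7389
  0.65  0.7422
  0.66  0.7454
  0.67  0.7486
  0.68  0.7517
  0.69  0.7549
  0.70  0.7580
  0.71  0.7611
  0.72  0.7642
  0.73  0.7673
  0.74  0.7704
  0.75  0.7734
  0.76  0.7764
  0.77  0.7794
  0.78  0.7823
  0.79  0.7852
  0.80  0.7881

0.7313

σ√T = 0.5·√1 = 0.5000
d₁ = [ln(250/200) + (0.048 − 0.04 + ½·0.5²)·1] / (σ√T) = (0.2231 + 0.1330) / 0.5000 = 0.7123 which rounds to 0.71
N(d₁) = N(0.71) = 0.7611
Δ_call = e^(−qT)·N(d₁) = 0.9608·0.7611 = 0.7313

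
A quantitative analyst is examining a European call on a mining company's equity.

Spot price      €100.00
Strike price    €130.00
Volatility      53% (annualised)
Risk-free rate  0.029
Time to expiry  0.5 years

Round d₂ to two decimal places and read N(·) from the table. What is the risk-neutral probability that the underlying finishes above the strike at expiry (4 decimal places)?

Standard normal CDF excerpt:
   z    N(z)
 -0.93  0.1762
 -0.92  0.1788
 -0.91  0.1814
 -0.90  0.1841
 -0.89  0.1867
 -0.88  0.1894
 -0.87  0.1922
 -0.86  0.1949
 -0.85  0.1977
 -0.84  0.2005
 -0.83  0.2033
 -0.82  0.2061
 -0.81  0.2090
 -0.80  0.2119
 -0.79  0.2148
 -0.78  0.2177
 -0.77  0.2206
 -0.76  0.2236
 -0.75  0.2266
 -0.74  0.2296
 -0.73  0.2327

0.1977

σ√T = 0.53·√0.5 = 0.3748
d₁ = [ln(100/130) + (0.029 + ½·0.53²)·0.5] / (σ√T) = (-0.2624 + 0.0847) / 0.3748 = -0.4740 → -0.47
d₂ = -0.4740 − 0.3748 = -0.8488 → -0.85
Pr(exercise) under Q = N(d₂) = 0.1977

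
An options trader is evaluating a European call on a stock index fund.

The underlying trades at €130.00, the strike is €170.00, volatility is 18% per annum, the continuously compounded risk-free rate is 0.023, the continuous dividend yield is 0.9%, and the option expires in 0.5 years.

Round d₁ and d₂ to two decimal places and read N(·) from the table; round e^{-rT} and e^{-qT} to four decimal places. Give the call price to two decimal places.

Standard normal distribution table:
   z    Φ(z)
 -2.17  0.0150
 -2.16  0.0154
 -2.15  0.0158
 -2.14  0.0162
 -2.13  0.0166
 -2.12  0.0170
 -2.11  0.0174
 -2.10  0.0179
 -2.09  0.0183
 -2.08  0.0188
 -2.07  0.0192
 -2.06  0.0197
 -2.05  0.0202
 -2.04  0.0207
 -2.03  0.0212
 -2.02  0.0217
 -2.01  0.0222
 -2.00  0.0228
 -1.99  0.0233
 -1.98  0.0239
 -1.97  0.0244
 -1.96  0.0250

€0.16

σ√T = 0.18 × 0.7071 = 0.1273
d₁ = [ln(130/170) + (0.023 − 0.009 + 0.18²/2)·0.5] / 0.1273 = [-0.2683 + 0.0151] / 0.1273 = -1.9890 which rounds to -1.99
d₂ = d₁ − σ√T = -1.9890 − 0.1273 = -2.1163 which rounds to -2.12
exp(−qT) = exp(−0.009·0.5) = 0.9955;  exp(−rT) = exp(−0.023·0.5) = 0.9886
C = 130·0.9955·N(-1.99) − 170·0.9886·N(-2.12) = 130·0.9955·0.0233 − 170·0.9886·0.0170 = 3.0154 − 2.8571 = 0.1583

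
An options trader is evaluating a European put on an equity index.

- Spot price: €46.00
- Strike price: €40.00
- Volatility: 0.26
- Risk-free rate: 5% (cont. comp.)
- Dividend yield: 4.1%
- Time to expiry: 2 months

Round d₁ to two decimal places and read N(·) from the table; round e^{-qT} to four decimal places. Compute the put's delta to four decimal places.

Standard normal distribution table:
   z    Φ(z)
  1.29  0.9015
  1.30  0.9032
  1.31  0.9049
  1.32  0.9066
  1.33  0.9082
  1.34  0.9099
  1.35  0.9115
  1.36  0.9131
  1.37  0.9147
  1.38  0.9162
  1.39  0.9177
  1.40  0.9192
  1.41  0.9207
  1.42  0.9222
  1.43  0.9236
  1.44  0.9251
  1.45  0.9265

σ√T = 0.26 × 0.4082 = 0.1061
ln(S/K) + (r − q + σ²/2)T = ln(46/40) + (0.05 − 0.041 + 0.26²/2)·0.1667 = 0.1398 + 0.0071 = 0.1469
d₁ = 0.1469 / 0.1061 = 1.3839 which rounds to 1.38
N(d₁) = N(1.38) = 0.9162
Δ_put = e^(−qT)·(N(d₁) − 1) = 0.9932·(0.9162 − 1) = -0.0832

-0.0832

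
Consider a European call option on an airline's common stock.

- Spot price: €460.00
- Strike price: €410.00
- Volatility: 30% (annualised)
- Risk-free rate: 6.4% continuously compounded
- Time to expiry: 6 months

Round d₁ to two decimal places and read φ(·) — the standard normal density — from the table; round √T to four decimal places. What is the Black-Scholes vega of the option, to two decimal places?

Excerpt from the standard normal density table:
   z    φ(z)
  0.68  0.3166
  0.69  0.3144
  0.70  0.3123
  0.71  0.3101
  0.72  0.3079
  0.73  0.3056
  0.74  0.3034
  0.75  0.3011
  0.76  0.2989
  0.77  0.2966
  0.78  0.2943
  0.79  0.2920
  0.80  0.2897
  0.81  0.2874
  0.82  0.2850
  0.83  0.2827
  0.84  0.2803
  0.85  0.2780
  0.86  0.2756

94.23

T = 0.5;  σ√T = 0.2121
d₁ = [ln(460/410) + (0.064 + ½·0.3²)·0.5] / (σ√T) = (0.1151 + 0.0545) / 0.2121 = 0.7994 ≈ 0.80
√T = √0.5 = 0.7071
φ(d₁) = φ(0.80) = 0.2897
vega = S·φ(d₁)·√T = 460·0.2897·0.7071 = 94.2296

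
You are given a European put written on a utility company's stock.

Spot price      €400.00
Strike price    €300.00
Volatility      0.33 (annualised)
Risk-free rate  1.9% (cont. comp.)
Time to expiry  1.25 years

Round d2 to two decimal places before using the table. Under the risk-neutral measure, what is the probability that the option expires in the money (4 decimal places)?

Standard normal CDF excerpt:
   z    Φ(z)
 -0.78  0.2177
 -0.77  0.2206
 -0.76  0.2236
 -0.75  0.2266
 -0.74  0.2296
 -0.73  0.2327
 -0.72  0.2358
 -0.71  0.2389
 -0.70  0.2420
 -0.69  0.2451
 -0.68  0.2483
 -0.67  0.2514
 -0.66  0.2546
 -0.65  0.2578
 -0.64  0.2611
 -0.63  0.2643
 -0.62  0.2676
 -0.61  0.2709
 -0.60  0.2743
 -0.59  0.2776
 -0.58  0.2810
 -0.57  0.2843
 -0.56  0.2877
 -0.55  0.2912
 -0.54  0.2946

σ√T = 0.33 × 1.1180 = 0.3690
d₁ = [ln(400/300) + (0.019 + 0.33²/2)·1.25] / 0.3690 = [0.2877 + 0.0918] / 0.3690 = 1.0286 ⇒ 1.03
d₂ = d₁ − σ√T = 1.0286 − 0.3690 = 0.6596 ⇒ 0.66
Risk-neutral Pr[S_T < K] = N(−d₂) = N(-0.66) = 0.2546

0.2546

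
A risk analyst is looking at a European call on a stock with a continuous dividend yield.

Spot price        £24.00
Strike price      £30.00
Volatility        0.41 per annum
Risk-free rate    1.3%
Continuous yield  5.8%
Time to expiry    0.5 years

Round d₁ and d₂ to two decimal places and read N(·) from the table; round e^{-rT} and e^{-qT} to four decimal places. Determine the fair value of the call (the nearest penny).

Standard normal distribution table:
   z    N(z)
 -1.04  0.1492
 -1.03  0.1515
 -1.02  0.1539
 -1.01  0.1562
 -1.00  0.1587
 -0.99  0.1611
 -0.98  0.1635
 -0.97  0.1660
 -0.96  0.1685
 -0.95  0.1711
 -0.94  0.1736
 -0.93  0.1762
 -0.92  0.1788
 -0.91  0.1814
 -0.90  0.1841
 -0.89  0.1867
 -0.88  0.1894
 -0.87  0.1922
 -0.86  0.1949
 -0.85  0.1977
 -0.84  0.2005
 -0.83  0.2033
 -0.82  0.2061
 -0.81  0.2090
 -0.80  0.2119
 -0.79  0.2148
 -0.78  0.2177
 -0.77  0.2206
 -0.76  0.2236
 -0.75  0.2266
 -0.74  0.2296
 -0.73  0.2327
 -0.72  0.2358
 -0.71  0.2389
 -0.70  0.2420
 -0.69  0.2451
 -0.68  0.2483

£0.84

T = 0.5;  σ√T = 0.2899
d₁ = [ln(24/30) + (0.013 − 0.058 + ½·0.41²)·0.5] / (σ√T) = (-0.2231 + 0.0195) / 0.2899 = -0.7023 ≈ -0.70
d₂ = -0.7023 − 0.2899 = -0.9923 ≈ -0.99
exp(−qT) = exp(−0.058·0.5) = 0.9714;  exp(−rT) = exp(−0.013·0.5) = 0.9935
C = 24·0.9714·N(-0.70) − 30·0.9935·N(-0.99) = 24·0.9714·0.2420 − 30·0.9935·0.1611 = 5.6419 − 4.8016 = 0.8403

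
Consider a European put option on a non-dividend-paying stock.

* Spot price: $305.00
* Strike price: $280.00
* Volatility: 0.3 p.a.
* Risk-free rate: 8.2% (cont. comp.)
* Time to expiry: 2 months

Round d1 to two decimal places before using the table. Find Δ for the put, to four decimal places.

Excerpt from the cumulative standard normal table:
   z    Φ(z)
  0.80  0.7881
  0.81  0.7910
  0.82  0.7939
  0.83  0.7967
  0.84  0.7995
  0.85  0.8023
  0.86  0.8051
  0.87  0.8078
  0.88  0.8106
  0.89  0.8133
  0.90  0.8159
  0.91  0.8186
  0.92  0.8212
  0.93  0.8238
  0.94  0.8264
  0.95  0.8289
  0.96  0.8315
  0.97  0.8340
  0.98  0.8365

-0.1922

T = 0.1667;  σ√T = 0.1225
ln(S/K) + (r + σ²/2)T = ln(305/280) + (0.082 + 0.3²/2)·0.1667 = 0.0855 + 0.0212 = 0.1067
d₁ = 0.1067 / 0.1225 = 0.8711 ⇒ 0.87
N(d₁) = N(0.87) = 0.8078
Δ_put = N(d₁) − 1 = 0.8078 − 1 = -0.1922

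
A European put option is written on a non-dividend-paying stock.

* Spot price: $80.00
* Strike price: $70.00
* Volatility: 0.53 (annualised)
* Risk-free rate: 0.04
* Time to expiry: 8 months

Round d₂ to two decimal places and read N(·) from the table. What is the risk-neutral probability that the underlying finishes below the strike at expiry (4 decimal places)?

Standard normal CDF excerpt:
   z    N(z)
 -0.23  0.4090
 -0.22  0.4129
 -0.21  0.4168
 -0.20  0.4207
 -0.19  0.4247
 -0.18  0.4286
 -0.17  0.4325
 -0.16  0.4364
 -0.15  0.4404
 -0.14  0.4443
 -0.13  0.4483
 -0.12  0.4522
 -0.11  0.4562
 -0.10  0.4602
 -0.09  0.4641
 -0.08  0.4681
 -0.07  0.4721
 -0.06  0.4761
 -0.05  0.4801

σ√T = 0.53 × 0.8165 = 0.4327
d₁ = [ln(80/70) + (0.04 + 0.53²/2)·0.6667] / 0.4327 = [0.1335 + 0.1203] / 0.4327 = 0.5866 → 0.59
d₂ = d₁ − σ√T = 0.5866 − 0.4327 = 0.1538 → 0.15
Risk-neutral Pr[S_T < K] = N(−d₂) = N(-0.15) = 0.4404

0.4404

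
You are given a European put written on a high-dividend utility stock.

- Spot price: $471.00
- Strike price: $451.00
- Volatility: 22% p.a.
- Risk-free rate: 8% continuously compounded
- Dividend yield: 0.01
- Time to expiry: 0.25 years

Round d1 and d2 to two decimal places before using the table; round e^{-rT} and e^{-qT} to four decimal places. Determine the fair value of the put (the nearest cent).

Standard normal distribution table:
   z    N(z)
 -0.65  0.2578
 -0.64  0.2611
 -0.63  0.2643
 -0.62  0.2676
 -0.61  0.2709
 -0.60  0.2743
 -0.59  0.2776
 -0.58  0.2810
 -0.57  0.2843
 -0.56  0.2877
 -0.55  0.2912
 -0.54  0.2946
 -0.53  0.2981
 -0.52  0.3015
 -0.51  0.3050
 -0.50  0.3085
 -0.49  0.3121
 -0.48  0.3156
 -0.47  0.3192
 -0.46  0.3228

$9.10

T = 0.25;  σ√T = 0.1100
d₁ = [ln(471/451) + (0.08 − 0.01 + ½·0.22²)·0.25] / (σ√T) = (0.0434 + 0.0236) / 0.1100 = 0.6086 ≈ 0.61
d₂ = 0.6086 − 0.1100 = 0.4986 ≈ 0.50
exp(−qT) = exp(−0.01·0.25) = 0.9975;  exp(−rT) = exp(−0.08·0.25) = 0.9802
P = 451·0.9802·N(-0.50) − 471·0.9975·N(-0.61) = 451·0.9802·0.3085 − 471·0.9975·0.2709 = 136.3787 − 127.2749 = 9.1037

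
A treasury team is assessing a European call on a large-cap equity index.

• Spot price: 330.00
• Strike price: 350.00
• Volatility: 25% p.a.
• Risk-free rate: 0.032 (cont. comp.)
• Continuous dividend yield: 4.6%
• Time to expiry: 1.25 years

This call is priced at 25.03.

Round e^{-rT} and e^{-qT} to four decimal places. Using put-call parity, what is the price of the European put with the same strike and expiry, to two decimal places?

49.76

exp(−qT) = exp(−0.046·1.25) = 0.9441;  exp(−rT) = exp(−0.032·1.25) = 0.9608
Put-call parity: C − P = S·e^(−qT) − K·e^(−rT) = 330·0.9441 − 350·0.9608 = 311.5530 − 336.2800 = -24.7270
P = C − (C − P) = 25.03 − (-24.7270) = 49.7570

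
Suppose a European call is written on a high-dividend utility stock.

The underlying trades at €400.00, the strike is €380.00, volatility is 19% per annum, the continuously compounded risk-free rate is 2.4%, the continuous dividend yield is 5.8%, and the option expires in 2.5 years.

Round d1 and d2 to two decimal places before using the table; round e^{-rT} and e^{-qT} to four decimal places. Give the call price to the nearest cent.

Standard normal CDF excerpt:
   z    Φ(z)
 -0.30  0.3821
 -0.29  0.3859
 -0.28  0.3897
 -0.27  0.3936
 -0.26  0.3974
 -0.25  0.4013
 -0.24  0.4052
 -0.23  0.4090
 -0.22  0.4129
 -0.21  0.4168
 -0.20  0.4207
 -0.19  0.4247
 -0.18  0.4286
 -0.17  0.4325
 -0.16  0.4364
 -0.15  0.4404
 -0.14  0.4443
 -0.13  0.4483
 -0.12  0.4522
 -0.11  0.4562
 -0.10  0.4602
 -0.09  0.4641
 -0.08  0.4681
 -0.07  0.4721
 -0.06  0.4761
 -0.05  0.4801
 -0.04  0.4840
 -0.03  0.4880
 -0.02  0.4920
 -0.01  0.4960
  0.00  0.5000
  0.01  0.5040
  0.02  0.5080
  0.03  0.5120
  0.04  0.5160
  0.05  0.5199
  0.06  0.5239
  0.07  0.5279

€36.31

T = 2.5;  σ√T = 0.3004
d₁ = [ln(400/380) + (0.024 − 0.058 + 0.19²/2)·2.5] / 0.3004 = [0.0513 − 0.0399] / 0.3004 = 0.0380 ⇒ 0.04
d₂ = d₁ − σ√T = 0.0380 − 0.3004 = -0.2624 ⇒ -0.26
exp(−qT) = exp(−0.058·2.5) = 0.8650;  exp(−rT) = exp(−0.024·2.5) = 0.9418
N(d₁) = N(0.04) = 0.5160;  N(d₂) = N(-0.26) = 0.3974
C = 400·0.8650·0.5160 − 380·0.9418·0.3974 = 178.5360 − 142.2231 = 36.3129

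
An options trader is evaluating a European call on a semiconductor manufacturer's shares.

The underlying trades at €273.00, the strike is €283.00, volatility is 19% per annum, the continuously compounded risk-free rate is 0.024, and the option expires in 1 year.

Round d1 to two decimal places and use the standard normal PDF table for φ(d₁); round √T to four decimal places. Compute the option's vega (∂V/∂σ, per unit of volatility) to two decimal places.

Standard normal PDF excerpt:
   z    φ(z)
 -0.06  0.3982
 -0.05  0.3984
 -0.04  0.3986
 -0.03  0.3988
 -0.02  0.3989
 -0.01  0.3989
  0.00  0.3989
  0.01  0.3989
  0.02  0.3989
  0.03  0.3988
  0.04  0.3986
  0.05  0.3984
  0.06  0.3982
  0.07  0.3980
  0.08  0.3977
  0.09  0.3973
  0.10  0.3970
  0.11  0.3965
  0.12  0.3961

108.87

T = 1;  σ√T = 0.1900
d₁ = [ln(273/283) + (0.024 + 0.19²/2)·1] / 0.1900 = [-0.0360 + 0.0421] / 0.1900 = 0.0320 which rounds to 0.03
√T = √1 = 1.0000
φ(d₁) = φ(0.03) = 0.3988
vega = S·φ(d₁)·√T = 273·0.3988·1.0000 = 108.8724
(Call and put vega coincide under Black-Scholes.)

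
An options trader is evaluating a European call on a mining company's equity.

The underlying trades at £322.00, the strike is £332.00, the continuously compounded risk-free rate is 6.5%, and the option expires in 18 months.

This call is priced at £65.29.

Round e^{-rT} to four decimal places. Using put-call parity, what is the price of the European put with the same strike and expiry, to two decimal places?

£44.45

e^(−rT) = e^(−0.065·1.5) = 0.9071
Put-call parity: C − P = S − K·e^(−rT) = 322 − 332·0.9071 = 322 − 301.1572 = 20.8428
P = C − (C − P) = 65.29 − (20.8428) = 44.4472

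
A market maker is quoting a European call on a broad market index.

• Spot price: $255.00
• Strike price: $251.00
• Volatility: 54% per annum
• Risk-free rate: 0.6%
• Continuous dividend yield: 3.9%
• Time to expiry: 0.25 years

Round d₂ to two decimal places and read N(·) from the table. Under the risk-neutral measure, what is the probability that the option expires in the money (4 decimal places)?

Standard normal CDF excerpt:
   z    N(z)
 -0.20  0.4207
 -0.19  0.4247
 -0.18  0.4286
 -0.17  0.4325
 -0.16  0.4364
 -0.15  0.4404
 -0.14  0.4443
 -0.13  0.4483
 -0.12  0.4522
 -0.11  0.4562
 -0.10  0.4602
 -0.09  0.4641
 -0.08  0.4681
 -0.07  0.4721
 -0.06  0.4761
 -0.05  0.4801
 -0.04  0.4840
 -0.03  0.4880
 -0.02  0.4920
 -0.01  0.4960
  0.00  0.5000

T = 0.25;  σ√T = 0.2700
d₁ = [ln(255/251) + (0.006 − 0.039 + 0.54²/2)·0.25] / 0.2700 = [0.0158 + 0.0282] / 0.2700 = 0.1630 → 0.16
d₂ = d₁ − σ√T = 0.1630 − 0.2700 = -0.1070 → -0.11
Risk-neutral Pr[S_T > K] = N(d₂) = N(-0.11) = 0.4562

0.4562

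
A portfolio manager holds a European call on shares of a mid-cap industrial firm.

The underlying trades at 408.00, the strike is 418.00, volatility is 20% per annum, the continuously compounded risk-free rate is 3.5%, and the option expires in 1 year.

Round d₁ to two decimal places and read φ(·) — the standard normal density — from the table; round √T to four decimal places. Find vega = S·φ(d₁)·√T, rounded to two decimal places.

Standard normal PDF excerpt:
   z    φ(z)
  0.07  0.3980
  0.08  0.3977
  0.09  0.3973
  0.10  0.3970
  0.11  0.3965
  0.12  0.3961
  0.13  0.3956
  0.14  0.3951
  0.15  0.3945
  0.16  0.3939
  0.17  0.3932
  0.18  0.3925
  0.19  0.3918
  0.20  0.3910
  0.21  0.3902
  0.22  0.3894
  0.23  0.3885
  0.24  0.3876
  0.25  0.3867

160.96

T = 1;  σ√T = 0.2000
ln(S/K) + (r + σ²/2)T = ln(408/418) + (0.035 + 0.2²/2)·1 = -0.0242 + 0.0550 = 0.0308
d₁ = 0.0308 / 0.2000 = 0.1539 ⇒ 0.15
√T = √1 = 1.0000
φ(d₁) = φ(0.15) = 0.3945
vega = S·φ(d₁)·√T = 408·0.3945·1.0000 = 160.9560
(Vega is the same for a European call and put with the same parameters.)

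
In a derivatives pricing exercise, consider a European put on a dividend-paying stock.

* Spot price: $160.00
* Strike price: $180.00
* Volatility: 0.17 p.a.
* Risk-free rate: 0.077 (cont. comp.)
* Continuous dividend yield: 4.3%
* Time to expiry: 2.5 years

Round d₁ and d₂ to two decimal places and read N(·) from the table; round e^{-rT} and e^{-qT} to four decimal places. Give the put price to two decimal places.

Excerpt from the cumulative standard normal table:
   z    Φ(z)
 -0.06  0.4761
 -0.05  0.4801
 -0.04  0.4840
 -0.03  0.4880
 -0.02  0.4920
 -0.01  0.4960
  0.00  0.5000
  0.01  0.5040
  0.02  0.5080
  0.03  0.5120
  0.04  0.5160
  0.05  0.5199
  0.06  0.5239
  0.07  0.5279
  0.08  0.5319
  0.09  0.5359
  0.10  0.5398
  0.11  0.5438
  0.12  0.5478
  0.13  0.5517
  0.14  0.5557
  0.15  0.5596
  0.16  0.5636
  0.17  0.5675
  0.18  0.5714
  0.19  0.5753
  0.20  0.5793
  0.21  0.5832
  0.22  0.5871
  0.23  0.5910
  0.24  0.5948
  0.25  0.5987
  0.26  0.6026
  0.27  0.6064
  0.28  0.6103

$18.20

σ√T = 0.17·√2.5 = 0.2688
d₁ = [ln(160/180) + (0.077 − 0.043 + 0.17²/2)·2.5] / 0.2688 = [-0.1178 + 0.1211] / 0.2688 = 0.0124 → 0.01
d₂ = d₁ − σ√T = 0.0124 − 0.2688 = -0.2564 → -0.26
exp(−qT) = exp(−0.043·2.5) = 0.8981;  exp(−rT) = exp(−0.077·2.5) = 0.8249
N(−d₂) = N(0.26) = 0.6026;  N(−d₁) = N(-0.01) = 0.4960
P = 180·0.8249·0.6026 − 160·0.8981·0.4960 = 89.4753 − 71.2732 = 18.2020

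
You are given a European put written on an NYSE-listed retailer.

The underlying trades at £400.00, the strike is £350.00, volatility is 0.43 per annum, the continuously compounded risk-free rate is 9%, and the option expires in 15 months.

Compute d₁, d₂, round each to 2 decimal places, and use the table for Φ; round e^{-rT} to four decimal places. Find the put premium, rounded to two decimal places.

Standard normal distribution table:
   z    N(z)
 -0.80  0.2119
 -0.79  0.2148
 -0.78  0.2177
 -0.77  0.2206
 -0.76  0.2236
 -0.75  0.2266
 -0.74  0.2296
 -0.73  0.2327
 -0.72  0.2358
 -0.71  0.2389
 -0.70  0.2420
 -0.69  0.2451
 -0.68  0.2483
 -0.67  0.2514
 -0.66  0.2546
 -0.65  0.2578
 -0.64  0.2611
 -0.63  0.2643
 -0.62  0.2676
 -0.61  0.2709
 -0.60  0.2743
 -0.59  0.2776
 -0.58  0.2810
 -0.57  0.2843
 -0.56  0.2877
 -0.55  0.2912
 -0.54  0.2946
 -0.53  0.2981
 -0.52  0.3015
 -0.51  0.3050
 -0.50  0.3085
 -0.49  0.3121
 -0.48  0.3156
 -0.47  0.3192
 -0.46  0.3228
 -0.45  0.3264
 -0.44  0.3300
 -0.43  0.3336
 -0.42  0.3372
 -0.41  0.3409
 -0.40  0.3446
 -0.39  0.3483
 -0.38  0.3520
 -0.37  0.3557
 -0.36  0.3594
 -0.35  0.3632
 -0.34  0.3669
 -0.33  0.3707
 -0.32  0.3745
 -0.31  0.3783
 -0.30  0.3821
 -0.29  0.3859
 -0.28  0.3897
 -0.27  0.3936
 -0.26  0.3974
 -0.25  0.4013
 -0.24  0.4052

σ√T = 0.43 × 1.1180 = 0.4808
ln(S/K) + (r + σ²/2)T = ln(400/350) + (0.09 + 0.43²/2)·1.25 = 0.1335 + 0.2281 = 0.3616
d₁ = 0.3616 / 0.4808 = 0.7521 → 0.75
d₂ = d₁ − σ√T = 0.7521 − 0.4808 = 0.2714 → 0.27
exp(−rT) = exp(−0.09·1.25) = 0.8936
P = 350·0.8936·N(-0.27) − 400·N(-0.75) = 350·0.8936·0.3936 − 400·0.2266 = 123.1023 − 90.6400 = 32.4623

£32.46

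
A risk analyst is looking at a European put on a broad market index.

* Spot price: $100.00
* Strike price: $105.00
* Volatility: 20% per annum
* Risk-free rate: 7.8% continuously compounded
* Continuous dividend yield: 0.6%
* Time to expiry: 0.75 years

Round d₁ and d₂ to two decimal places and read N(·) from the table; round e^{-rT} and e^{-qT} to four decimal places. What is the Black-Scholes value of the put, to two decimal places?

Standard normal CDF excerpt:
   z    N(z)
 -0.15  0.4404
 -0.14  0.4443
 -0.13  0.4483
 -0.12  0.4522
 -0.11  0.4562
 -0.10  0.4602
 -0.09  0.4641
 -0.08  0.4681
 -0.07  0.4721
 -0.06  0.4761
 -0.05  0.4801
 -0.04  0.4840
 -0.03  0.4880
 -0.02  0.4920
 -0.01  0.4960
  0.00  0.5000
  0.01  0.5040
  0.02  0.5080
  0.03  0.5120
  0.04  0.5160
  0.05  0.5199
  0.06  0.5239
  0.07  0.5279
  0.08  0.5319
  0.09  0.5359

$6.87

σ√T = 0.2 × 0.8660 = 0.1732
d₁ = [ln(100/105) + (0.078 − 0.006 + ½·0.2²)·0.75] / (σ√T) = (-0.0488 + 0.0690) / 0.1732 = 0.1167 ≈ 0.12
d₂ = 0.1167 − 0.1732 = -0.0565 ≈ -0.06
exp(−qT) = exp(−0.006·0.75) = 0.9955;  exp(−rT) = exp(−0.078·0.75) = 0.9432
P = 105·0.9432·N(0.06) − 100·0.9955·N(-0.12) = 105·0.9432·0.5239 − 100·0.9955·0.4522 = 51.8850 − 45.0165 = 6.8685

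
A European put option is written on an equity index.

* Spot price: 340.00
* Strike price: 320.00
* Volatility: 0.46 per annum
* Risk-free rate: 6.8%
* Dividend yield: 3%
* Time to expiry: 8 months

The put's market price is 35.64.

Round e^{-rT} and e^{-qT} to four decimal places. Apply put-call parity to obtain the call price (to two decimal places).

63.08

e^(−qT) = e^(−0.03·0.6667) = 0.9802;  e^(−rT) = e^(−0.068·0.6667) = 0.9557
Put-call parity: C − P = S·e^(−qT) − K·e^(−rT) = 340·0.9802 − 320·0.9557 = 333.2680 − 305.8240 = 27.4440
C = P + (C − P) = 35.64 + (27.4440) = 63.0840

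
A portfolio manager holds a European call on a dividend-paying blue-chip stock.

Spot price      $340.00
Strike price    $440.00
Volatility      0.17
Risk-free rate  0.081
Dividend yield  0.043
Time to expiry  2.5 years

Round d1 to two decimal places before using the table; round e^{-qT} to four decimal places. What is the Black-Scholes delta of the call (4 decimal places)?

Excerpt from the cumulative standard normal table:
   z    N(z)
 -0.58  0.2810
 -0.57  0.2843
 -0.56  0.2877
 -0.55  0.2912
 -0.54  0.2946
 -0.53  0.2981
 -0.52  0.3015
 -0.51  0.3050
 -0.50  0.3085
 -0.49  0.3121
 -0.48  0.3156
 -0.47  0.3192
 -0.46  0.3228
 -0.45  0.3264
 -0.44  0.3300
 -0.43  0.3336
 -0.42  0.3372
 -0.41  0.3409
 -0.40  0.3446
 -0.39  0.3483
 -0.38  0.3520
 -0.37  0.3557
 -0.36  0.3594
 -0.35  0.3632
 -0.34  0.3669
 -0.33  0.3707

0.2867

T = 2.5;  σ√T = 0.2688
d₁ = [ln(340/440) + (0.081 − 0.043 + ½·0.17²)·2.5] / (σ√T) = (-0.2578 + 0.1311) / 0.2688 = -0.4714 which rounds to -0.47
N(d₁) = N(-0.47) = 0.3192
Δ_call = exp(−qT)·N(d₁) = 0.8981·0.3192 = 0.2867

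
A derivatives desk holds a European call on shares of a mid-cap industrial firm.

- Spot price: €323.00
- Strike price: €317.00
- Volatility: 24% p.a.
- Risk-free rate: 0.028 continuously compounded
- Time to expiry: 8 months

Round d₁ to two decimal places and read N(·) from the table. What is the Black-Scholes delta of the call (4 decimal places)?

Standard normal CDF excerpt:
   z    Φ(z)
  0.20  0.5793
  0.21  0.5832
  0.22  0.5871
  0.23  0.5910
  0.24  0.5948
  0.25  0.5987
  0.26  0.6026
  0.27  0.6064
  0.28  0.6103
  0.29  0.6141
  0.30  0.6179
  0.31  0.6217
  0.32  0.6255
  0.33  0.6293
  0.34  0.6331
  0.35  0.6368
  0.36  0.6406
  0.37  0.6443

T = 0.6667;  σ√T = 0.1960
ln(S/K) + (r + σ²/2)T = ln(323/317) + (0.028 + 0.24²/2)·0.6667 = 0.0188 + 0.0379 = 0.0566
d₁ = 0.0566 / 0.1960 = 0.2889 → 0.29
N(d₁) = N(0.29) = 0.6141
Δ_call = N(d₁) = 0.6141

0.6141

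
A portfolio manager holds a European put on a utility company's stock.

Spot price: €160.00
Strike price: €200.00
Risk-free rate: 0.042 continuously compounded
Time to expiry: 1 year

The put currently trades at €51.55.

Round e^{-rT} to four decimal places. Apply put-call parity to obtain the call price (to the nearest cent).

€19.77

e^(−rT) = e^(−0.042·1) = 0.9589
Put-call parity: C − P = S − K·e^(−rT) = 160 − 200·0.9589 = 160 − 191.7800 = -31.7800
C = P + (C − P) = 51.55 + (-31.7800) = 19.7700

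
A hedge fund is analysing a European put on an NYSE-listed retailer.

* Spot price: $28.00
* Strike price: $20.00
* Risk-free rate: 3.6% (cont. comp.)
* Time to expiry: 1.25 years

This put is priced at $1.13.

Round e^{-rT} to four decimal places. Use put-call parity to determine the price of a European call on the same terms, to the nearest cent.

$10.01

exp(−rT) = exp(−0.036·1.25) = 0.9560
Put-call parity: C − P = S − K·e^(−rT) = 28 − 20·0.9560 = 28 − 19.1200 = 8.8800
C = P + (C − P) = 1.13 + (8.8800) = 10.0100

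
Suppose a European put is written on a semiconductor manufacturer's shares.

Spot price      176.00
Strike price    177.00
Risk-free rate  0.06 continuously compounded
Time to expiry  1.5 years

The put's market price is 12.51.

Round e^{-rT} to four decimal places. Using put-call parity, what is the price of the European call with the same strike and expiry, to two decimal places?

exp(−rT) = exp(−0.06·1.5) = 0.9139
Put-call parity: C − P = S − K·e^(−rT) = 176 − 177·0.9139 = 176 − 161.7603 = 14.2397
C = P + (C − P) = 12.51 + (14.2397) = 26.7497

26.75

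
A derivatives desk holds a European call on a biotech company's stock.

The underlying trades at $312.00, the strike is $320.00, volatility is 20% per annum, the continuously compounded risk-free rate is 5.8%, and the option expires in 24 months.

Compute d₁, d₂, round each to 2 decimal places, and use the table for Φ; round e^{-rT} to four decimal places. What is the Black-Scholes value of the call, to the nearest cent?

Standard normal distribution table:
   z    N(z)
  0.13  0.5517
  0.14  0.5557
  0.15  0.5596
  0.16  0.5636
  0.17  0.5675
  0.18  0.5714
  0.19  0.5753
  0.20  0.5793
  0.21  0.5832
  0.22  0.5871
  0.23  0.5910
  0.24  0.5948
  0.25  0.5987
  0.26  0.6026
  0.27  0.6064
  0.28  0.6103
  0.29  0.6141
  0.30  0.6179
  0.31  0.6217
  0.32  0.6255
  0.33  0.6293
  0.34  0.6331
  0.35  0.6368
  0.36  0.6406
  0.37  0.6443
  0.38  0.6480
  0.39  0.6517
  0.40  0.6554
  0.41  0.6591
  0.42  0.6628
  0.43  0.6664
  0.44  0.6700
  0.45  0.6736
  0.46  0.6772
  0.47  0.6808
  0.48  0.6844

$48.46

σ√T = 0.2·√2 = 0.2828
d₁ = [ln(312/320) + (0.058 + 0.2²/2)·2] / 0.2828 = [-0.0253 + 0.1560] / 0.2828 = 0.4620 ≈ 0.46
d₂ = d₁ − σ√T = 0.4620 − 0.2828 = 0.1792 ≈ 0.18
e^(−rT) = e^(−0.058·2) = 0.8905
C = 312·N(0.46) − 320·0.8905·N(0.18) = 312·0.6772 − 320·0.8905·0.5714 = 211.2864 − 162.8261 = 48.4603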